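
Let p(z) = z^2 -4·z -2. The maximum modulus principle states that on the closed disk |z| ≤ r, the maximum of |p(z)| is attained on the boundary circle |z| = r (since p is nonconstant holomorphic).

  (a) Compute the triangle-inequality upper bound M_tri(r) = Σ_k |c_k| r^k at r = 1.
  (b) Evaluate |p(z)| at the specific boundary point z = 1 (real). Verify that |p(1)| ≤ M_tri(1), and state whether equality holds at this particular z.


Coefficients: c_0 = -2, c_1 = -4, c_2 = 1. Radius r = 1.
Part (a). Triangle bound: M_tri(r) = Σ_k |c_k| r^k
  = |-2|·1^0 + |-4|·1^1 + |1|·1^2
  = 2 + 4 + 1 = 7.
This bounds M(r) := max_{|z|=r} |p(z)| from above; equality holds iff all terms c_k z^k can be made to align in phase at a single z on |z|=r.
Part (b). At z = 1 (real, on the circle |z| = r):
  p(1) = (-2)·1^0 + (-4)·1^1 + (1)·1^2 = -5.
  |p(1)| = 5.
Check: |p(1)| = 5 ≤ 7 = M_tri(1). ✓ Equality does not hold at z = 1 (the coefficients have mixed signs, so the terms do not all align in phase there).

M_tri(1) = 7; |p(1)| = 5; equality at z=1: no.


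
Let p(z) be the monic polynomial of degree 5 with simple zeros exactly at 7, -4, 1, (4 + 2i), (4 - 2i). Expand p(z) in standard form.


The polynomial is p(z) = ∏_{α ∈ S} (z − α), where S = {7, -4, 1, (4 + 2i), (4 - 2i)}.
Expanding the product yields: p(z) = z^5 -12·z^4 + 27·z^3 + 148·z^2 -724·z + 560.
Note conjugate pairs combine to real quadratics: (z − (4+2i))(z − (4−2i)) = z² − 8z + 20.
The resulting polynomial has degree 5 and real coefficients as required.

p(z) = z^5 -12·z^4 + 27·z^3 + 148·z^2 -724·z + 560.


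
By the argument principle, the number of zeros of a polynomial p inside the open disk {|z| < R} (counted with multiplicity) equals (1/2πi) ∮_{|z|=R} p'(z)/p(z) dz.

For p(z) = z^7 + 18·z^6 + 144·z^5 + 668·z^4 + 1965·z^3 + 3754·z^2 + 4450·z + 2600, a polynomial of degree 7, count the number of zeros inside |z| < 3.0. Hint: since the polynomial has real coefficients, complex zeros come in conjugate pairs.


The zeros of p are: (-1 + 2i), (-1 - 2i), (-3 + 1i), (-3 - 1i), -4, (-3 + 2i), (-3 - 2i).
Their magnitudes are: 2.236, 2.236, 3.162, 3.162, 4, 3.606, 3.606.
Zeros with |z| < R = 3.0: (-1 + 2i), (-1 - 2i).
Count = 2.
By the argument principle, (1/2πi) ∮_{|z|=R} p'(z)/p(z) dz equals exactly this count.

Number of zeros inside |z| < 3.0: 2.


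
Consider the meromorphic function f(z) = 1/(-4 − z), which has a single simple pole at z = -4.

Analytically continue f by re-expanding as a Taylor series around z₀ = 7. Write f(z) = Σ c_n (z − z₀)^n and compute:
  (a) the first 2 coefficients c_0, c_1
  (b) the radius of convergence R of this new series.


Let w = z − z₀, so z = z₀ + w.
Then -4 − z = -4 − (z₀ + w) = (-4 − z₀) − w = -11 − w.
f(z) = 1/(-11 − w) = (1/(-11)) · 1/(1 − w/(-11)) = Σ_{n≥0} w^n / (-11)^(n+1).
So c_n = 1/(-11)^(n+1):
  c_0 = 1/(-11)^1 = -1/11.
  c_1 = 1/(-11)^2 = 1/121.
The series is valid for |w/d| < 1, i.e. |z − z₀| < |d|.
Radius of convergence: R = |-4 − z₀| = |-11| = 11 (distance from z₀ to the singularity z = -4).

c_0 = -1/11, c_1 = 1/121; R = 11.


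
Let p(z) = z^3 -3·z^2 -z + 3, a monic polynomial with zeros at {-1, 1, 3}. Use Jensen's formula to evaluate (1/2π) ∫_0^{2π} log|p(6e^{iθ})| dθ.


Zeros: -1, 1, 3; r = 6.
Inside |z| < r: -1, 1, 3. Outside (|z| ≥ r): ∅.
p(0) = 3, so log|p(0)| = log(3) = 1.0986.
Apply Jensen: I(r) = log|p(0)| + Σ_k log(r/|z_k|), summed over zeros inside |z| < r.
  log(r/|z_k|) for z_k = -1: log(6/1) = 1.7918
  log(r/|z_k|) for z_k = 1: log(6/1) = 1.7918
  log(r/|z_k|) for z_k = 3: log(6/3) = 0.6931
Sum over inside zeros: 4.2767.
I(r) = log|p(0)| + (inside sum) = 1.0986 + 4.2767 = 5.3753.
Closed form (all zeros inside, monic): I(r) = n·log(r) = 3·log(6) = 5.3753. ✓

I(r) ≈ 5.3753.


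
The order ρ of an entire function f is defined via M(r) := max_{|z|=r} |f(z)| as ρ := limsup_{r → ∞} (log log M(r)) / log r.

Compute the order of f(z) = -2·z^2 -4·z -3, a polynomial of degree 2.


|f(z)| ≤ Σ|c_k|·r^k = O(r^2) as r → ∞. Polynomial growth is O(e^{r^ε}) for every ε > 0 (since r^2/e^{r^ε} → 0), so ρ ≤ ε for all ε > 0, i.e. ρ = 0. Every nonconstant polynomial has order 0.
Therefore ρ = 0.

Order ρ = 0.


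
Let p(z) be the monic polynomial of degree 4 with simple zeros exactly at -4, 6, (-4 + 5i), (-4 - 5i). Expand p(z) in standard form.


The polynomial is p(z) = ∏_{α ∈ S} (z − α), where S = {-4, 6, (-4 + 5i), (-4 - 5i)}.
Expanding the product yields: p(z) = z^4 + 6·z^3 + z^2 -274·z -984.
Note conjugate pairs combine to real quadratics: (z − (-4+5i))(z − (-4−5i)) = z² + 8z + 41.
The resulting polynomial has degree 4 and real coefficients as required.

p(z) = z^4 + 6·z^3 + z^2 -274·z -984.


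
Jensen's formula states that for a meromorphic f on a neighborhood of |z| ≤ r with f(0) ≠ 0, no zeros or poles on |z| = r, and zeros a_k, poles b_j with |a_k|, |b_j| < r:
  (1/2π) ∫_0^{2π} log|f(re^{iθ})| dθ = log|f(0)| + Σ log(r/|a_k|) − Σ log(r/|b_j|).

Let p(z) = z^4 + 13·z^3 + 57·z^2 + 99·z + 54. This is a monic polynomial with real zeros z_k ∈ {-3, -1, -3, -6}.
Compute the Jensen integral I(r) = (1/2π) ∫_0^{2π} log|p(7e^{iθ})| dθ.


Zeros: -6, -3, -3, -1; r = 7.
Inside |z| < r: -6, -3, -3, -1. Outside (|z| ≥ r): ∅.
p(0) = 54, so log|p(0)| = log(54) = 3.9890.
Apply Jensen: I(r) = log|p(0)| + Σ_k log(r/|z_k|), summed over zeros inside |z| < r.
  log(r/|z_k|) for z_k = -3: log(7/3) = 0.8473
  log(r/|z_k|) for z_k = -1: log(7/1) = 1.9459
  log(r/|z_k|) for z_k = -3: log(7/3) = 0.8473
  log(r/|z_k|) for z_k = -6: log(7/6) = 0.1542
Sum over inside zeros: 3.7947.
I(r) = log|p(0)| + (inside sum) = 3.9890 + 3.7947 = 7.7836.
Closed form (all zeros inside, monic): I(r) = n·log(r) = 4·log(7) = 7.7836. ✓

I(r) ≈ 7.7836.


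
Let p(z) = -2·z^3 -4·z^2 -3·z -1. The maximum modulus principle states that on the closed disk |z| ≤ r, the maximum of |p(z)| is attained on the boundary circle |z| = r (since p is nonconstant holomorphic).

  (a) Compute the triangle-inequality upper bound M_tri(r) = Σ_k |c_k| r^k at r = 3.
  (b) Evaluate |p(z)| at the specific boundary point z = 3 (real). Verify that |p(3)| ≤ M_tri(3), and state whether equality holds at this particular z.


Coefficients: c_0 = -1, c_1 = -3, c_2 = -4, c_3 = -2. Radius r = 3.
Part (a). Triangle bound: M_tri(r) = Σ_k |c_k| r^k
  = |-1|·3^0 + |-3|·3^1 + |-4|·3^2 + |-2|·3^3
  = 1 + 9 + 36 + 54 = 100.
This bounds M(r) := max_{|z|=r} |p(z)| from above; equality holds iff all terms c_k z^k can be made to align in phase at a single z on |z|=r.
Part (b). At z = 3 (real, on the circle |z| = r):
  p(3) = (-1)·3^0 + (-3)·3^1 + (-4)·3^2 + (-2)·3^3 = -100.
  |p(3)| = 100.
Since all nonzero coefficients share the same sign, |p(3)| = 100 = M_tri(3); the triangle bound is attained at z = 3, so in fact M(r) = 100.

M_tri(3) = 100; |p(3)| = 100; equality at z=3: yes.


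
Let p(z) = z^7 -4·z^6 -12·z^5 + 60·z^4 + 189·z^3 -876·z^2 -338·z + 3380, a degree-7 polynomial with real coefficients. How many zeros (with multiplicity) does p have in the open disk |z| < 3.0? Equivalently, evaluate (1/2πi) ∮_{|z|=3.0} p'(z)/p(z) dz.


The zeros of p are: (3 + 1i), (3 - 1i), -2, (3 + 2i), (3 - 2i), (-3 + 2i), (-3 - 2i).
Their magnitudes are: 3.162, 3.162, 2, 3.606, 3.606, 3.606, 3.606.
Zeros with |z| < R = 3.0: -2.
Count = 1.
By the argument principle, (1/2πi) ∮_{|z|=R} p'(z)/p(z) dz equals exactly this count.

Number of zeros inside |z| < 3.0: 1.


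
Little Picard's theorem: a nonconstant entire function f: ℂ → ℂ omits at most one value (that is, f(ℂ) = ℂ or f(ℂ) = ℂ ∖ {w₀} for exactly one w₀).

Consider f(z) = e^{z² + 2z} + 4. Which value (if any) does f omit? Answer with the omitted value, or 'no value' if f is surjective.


Little Picard bounds the complement of f(ℂ) to at most one point.
The exponent g(z) = z² + 2z is a nonconstant polynomial, hence surjective onto ℂ. So e^{g(z)} takes every value in {e^w : w ∈ ℂ} = ℂ ∖ {0}. Adding 4 shifts the range to ℂ ∖ {4}. f omits exactly 4.

Omitted value: 4.


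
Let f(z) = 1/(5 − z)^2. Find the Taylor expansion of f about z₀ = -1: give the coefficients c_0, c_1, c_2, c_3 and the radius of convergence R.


Let w = z − z₀, so z = z₀ + w.
Then 5 − z = 5 − (z₀ + w) = (5 − z₀) − w = 6 − w.
f(z) = 1/(6 − w)^2 = (1/(6)^2) · (1 − w/(6))^{−2}.
By the binomial series (1−u)^{−2} = Σ_{n≥0} C(n+1, 1) u^n for |u|<1, with u = w/(6):
  c_n = C(n+1, 1) / (6)^(n+2).
  c_0 = 1/(6)^2 = 1/36.
  c_1 = 2/(6)^3 = 1/108.
  c_2 = 3/(6)^4 = 1/432.
  c_3 = 4/(6)^5 = 1/1944.
The series is valid for |w/d| < 1, i.e. |z − z₀| < |d|.
Radius of convergence: R = |5 − z₀| = |6| = 6 (distance from z₀ to the singularity z = 5).

c_0 = 1/36, c_1 = 1/108, c_2 = 1/432, c_3 = 1/1944; R = 6.


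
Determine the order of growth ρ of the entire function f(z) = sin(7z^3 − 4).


Write sin(w) = (e^{iw} ± e^{−iw})/(2 or 2i), so |sin(w)| ≤ e^{|w|}. With w = 7z^3 − 4, |w| ≤ 7r^3 + 4 on |z|=r, giving M(r) ≤ e^{7r^3 + 4} and ρ ≤ 3. For the lower bound, choose z on |z|=r with 7z^3 purely imaginary of modulus 7r^3; then |sin(7z^3 − 4)| grows like e^{7r^3}/2, so ρ ≥ 3. Hence ρ = 3.
Therefore ρ = 3.

Order ρ = 3.


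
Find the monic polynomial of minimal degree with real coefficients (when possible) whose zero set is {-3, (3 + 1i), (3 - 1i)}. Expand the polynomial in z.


The polynomial is p(z) = ∏_{α ∈ S} (z − α), where S = {-3, (3 + 1i), (3 - 1i)}.
Expanding the product yields: p(z) = z^3 -3·z^2 -8·z + 30.
Note conjugate pairs combine to real quadratics: (z − (3+1i))(z − (3−1i)) = z² − 6z + 10.
The resulting polynomial has degree 3 and real coefficients as required.

p(z) = z^3 -3·z^2 -8·z + 30.


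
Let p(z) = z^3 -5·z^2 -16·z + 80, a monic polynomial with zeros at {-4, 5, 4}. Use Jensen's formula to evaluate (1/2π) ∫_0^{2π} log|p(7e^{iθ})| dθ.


Zeros: -4, 4, 5; r = 7.
Inside |z| < r: -4, 4, 5. Outside (|z| ≥ r): ∅.
p(0) = 80, so log|p(0)| = log(80) = 4.3820.
Apply Jensen: I(r) = log|p(0)| + Σ_k log(r/|z_k|), summed over zeros inside |z| < r.
  log(r/|z_k|) for z_k = -4: log(7/4) = 0.5596
  log(r/|z_k|) for z_k = 5: log(7/5) = 0.3365
  log(r/|z_k|) for z_k = 4: log(7/4) = 0.5596
Sum over inside zeros: 1.4557.
I(r) = log|p(0)| + (inside sum) = 4.3820 + 1.4557 = 5.8377.
Closed form (all zeros inside, monic): I(r) = n·log(r) = 3·log(7) = 5.8377. ✓

I(r) ≈ 5.8377.


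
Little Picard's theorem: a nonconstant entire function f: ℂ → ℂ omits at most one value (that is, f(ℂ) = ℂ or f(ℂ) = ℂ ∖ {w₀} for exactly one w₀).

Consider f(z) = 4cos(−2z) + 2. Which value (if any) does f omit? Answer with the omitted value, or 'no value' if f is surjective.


Little Picard bounds the complement of f(ℂ) to at most one point.
cos is entire and surjective onto ℂ: for every w ∈ ℂ, cos(ζ) = w has a solution ζ ∈ ℂ (e.g., via the complex inverse arccos). With ζ = −2z this gives z = ζ/(-2). Then 4·cos(−2z) takes every value in 4·ℂ = ℂ, and adding 2 is a bijection of ℂ. So f is surjective and omits no value. (Note: only on the real line is cos bounded by [−1, 1].)

Omitted value: no value.


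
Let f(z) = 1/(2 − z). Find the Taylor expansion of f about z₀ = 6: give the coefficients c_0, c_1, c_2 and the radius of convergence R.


Let w = z − z₀, so z = z₀ + w.
Then 2 − z = 2 − (z₀ + w) = (2 − z₀) − w = -4 − w.
f(z) = 1/(-4 − w) = (1/(-4)) · 1/(1 − w/(-4)) = Σ_{n≥0} w^n / (-4)^(n+1).
So c_n = 1/(-4)^(n+1):
  c_0 = 1/(-4)^1 = -1/4.
  c_1 = 1/(-4)^2 = 1/16.
  c_2 = 1/(-4)^3 = -1/64.
The series is valid for |w/d| < 1, i.e. |z − z₀| < |d|.
Radius of convergence: R = |2 − z₀| = |-4| = 4 (distance from z₀ to the singularity z = 2).

c_0 = -1/4, c_1 = 1/16, c_2 = -1/64; R = 4.


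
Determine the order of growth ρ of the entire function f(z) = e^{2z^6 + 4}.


|e^{2z^6 + 4}| = e^{Re(2·z^6) + 4} ≤ e^{2|z|^6 + 4} = e^{2r^6 + 4} on |z| = r, so ρ ≤ 6. Choosing z on |z|=r so that 2·z^6 is real positive (always possible by picking arg z appropriately) gives |f(z)| = e^{2r^6 + 4}, matching the bound. The additive constant 4 does not affect log log M(r) ~ 6·log r. Hence ρ = 6.
Therefore ρ = 6.

Order ρ = 6.


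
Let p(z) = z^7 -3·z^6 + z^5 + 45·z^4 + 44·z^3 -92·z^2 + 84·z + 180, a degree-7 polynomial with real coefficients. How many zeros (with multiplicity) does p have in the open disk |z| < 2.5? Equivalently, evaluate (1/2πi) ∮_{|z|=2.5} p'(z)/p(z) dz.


The zeros of p are: -1, (3 + 3i), (3 - 3i), (1 + 1i), (1 - 1i), (-2 + 1i), (-2 - 1i).
Their magnitudes are: 1, 4.243, 4.243, 1.414, 1.414, 2.236, 2.236.
Zeros with |z| < R = 2.5: -1, (1 + 1i), (1 - 1i), (-2 + 1i), (-2 - 1i).
Count = 5.
By the argument principle, (1/2πi) ∮_{|z|=R} p'(z)/p(z) dz equals exactly this count.

Number of zeros inside |z| < 2.5: 5.


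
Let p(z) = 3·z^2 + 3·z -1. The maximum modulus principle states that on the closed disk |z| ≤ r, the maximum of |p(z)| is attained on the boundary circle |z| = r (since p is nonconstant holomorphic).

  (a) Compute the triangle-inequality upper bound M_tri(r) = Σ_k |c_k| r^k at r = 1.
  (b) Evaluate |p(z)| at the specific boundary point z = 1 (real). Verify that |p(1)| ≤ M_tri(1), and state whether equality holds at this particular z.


Coefficients: c_0 = -1, c_1 = 3, c_2 = 3. Radius r = 1.
Part (a). Triangle bound: M_tri(r) = Σ_k |c_k| r^k
  = |-1|·1^0 + |3|·1^1 + |3|·1^2
  = 1 + 3 + 3 = 7.
This bounds M(r) := max_{|z|=r} |p(z)| from above; equality holds iff all terms c_k z^k can be made to align in phase at a single z on |z|=r.
Part (b). At z = 1 (real, on the circle |z| = r):
  p(1) = (-1)·1^0 + (3)·1^1 + (3)·1^2 = 5.
  |p(1)| = 5.
Check: |p(1)| = 5 ≤ 7 = M_tri(1). ✓ Equality does not hold at z = 1 (the coefficients have mixed signs, so the terms do not all align in phase there).

M_tri(1) = 7; |p(1)| = 5; equality at z=1: no.


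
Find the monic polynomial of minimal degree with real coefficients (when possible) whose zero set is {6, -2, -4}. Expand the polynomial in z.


The polynomial is p(z) = ∏_{α ∈ S} (z − α), where S = {6, -2, -4}.
Expanding the product yields: p(z) = z^3 -28·z -48.
The resulting polynomial has degree 3 and real coefficients as required.

p(z) = z^3 -28·z -48.


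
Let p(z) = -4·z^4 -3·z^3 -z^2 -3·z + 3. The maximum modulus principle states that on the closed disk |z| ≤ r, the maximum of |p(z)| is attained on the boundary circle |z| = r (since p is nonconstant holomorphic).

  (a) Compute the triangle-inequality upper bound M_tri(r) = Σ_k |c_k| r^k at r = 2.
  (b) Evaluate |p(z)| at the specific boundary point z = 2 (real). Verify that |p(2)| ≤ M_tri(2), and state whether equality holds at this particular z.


Coefficients: c_0 = 3, c_1 = -3, c_2 = -1, c_3 = -3, c_4 = -4. Radius r = 2.
Part (a). Triangle bound: M_tri(r) = Σ_k |c_k| r^k
  = |3|·2^0 + |-3|·2^1 + |-1|·2^2 + |-3|·2^3 + |-4|·2^4
  = 3 + 6 + 4 + 24 + 64 = 101.
This bounds M(r) := max_{|z|=r} |p(z)| from above; equality holds iff all terms c_k z^k can be made to align in phase at a single z on |z|=r.
Part (b). At z = 2 (real, on the circle |z| = r):
  p(2) = (3)·2^0 + (-3)·2^1 + (-1)·2^2 + (-3)·2^3 + (-4)·2^4 = -95.
  |p(2)| = 95.
Check: |p(2)| = 95 ≤ 101 = M_tri(2). ✓ Equality does not hold at z = 2 (the coefficients have mixed signs, so the terms do not all align in phase there).

M_tri(2) = 101; |p(2)| = 95; equality at z=2: no.


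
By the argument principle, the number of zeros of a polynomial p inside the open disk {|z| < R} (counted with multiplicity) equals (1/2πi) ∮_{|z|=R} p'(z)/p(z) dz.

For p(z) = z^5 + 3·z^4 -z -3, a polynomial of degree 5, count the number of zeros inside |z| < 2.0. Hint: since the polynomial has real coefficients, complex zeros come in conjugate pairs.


The zeros of p are: 1, -1, -3, (0 + 1i), (0 - 1i).
Their magnitudes are: 1, 1, 3, 1, 1.
Zeros with |z| < R = 2.0: 1, -1, (0 + 1i), (0 - 1i).
Count = 4.
By the argument principle, (1/2πi) ∮_{|z|=R} p'(z)/p(z) dz equals exactly this count.

Number of zeros inside |z| < 2.0: 4.


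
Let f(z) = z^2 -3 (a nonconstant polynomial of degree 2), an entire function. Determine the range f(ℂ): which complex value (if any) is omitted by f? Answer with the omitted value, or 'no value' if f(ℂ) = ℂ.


Little Picard bounds the complement of f(ℂ) to at most one point.
For every w ∈ ℂ, the equation p(z) − w = 0 is a nonconstant polynomial in z and hence has at least one root by the fundamental theorem of algebra. So p is surjective onto ℂ, omitting no value.

Omitted value: no value.


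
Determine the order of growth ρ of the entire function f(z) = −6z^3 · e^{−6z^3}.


M(r) = max_{|z|=r} |-6|·|z|^3·|e^{−6z^3}| = 6·r^3 · e^{6r^3} (the factors attain their maxima compatibly on |z|=r). Then log M(r) = log 6 + 3·log r + 6r^3, dominated by the last term, so log log M(r) ~ 3·log r. The polynomial factor -6z^3 contributes only a log r term and does not affect the order. ρ = 3.
Therefore ρ = 3.

Order ρ = 3.


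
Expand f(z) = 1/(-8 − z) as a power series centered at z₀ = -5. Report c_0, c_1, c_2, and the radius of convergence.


Let w = z − z₀, so z = z₀ + w.
Then -8 − z = -8 − (z₀ + w) = (-8 − z₀) − w = -3 − w.
f(z) = 1/(-3 − w) = (1/(-3)) · 1/(1 − w/(-3)) = Σ_{n≥0} w^n / (-3)^(n+1).
So c_n = 1/(-3)^(n+1):
  c_0 = 1/(-3)^1 = -1/3.
  c_1 = 1/(-3)^2 = 1/9.
  c_2 = 1/(-3)^3 = -1/27.
The series is valid for |w/d| < 1, i.e. |z − z₀| < |d|.
Radius of convergence: R = |-8 − z₀| = |-3| = 3 (distance from z₀ to the singularity z = -8).

c_0 = -1/3, c_1 = 1/9, c_2 = -1/27; R = 3.


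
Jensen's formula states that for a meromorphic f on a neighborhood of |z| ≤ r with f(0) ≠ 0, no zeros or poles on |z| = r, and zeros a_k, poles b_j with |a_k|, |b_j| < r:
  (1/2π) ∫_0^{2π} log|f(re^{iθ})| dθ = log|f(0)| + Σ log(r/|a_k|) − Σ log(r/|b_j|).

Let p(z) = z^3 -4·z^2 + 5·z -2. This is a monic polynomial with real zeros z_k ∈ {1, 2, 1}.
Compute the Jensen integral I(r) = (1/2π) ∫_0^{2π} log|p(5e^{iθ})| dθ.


Zeros: 1, 1, 2; r = 5.
Inside |z| < r: 1, 1, 2. Outside (|z| ≥ r): ∅.
p(0) = -2, so log|p(0)| = log(2) = 0.6931.
Apply Jensen: I(r) = log|p(0)| + Σ_k log(r/|z_k|), summed over zeros inside |z| < r.
  log(r/|z_k|) for z_k = 1: log(5/1) = 1.6094
  log(r/|z_k|) for z_k = 2: log(5/2) = 0.9163
  log(r/|z_k|) for z_k = 1: log(5/1) = 1.6094
Sum over inside zeros: 4.1352.
I(r) = log|p(0)| + (inside sum) = 0.6931 + 4.1352 = 4.8283.
Closed form (all zeros inside, monic): I(r) = n·log(r) = 3·log(5) = 4.8283. ✓

I(r) ≈ 4.8283.


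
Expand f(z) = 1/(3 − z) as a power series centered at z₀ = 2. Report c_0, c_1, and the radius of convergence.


Let w = z − z₀, so z = z₀ + w.
Then 3 − z = 3 − (z₀ + w) = (3 − z₀) − w = 1 − w.
f(z) = 1/(1 − w) = (1/(1)) · 1/(1 − w/(1)) = Σ_{n≥0} w^n / (1)^(n+1).
So c_n = 1/(1)^(n+1):
  c_0 = 1/(1)^1 = 1.
  c_1 = 1/(1)^2 = 1.
The series is valid for |w/d| < 1, i.e. |z − z₀| < |d|.
Radius of convergence: R = |3 − z₀| = |1| = 1 (distance from z₀ to the singularity z = 3).

c_0 = 1, c_1 = 1; R = 1.


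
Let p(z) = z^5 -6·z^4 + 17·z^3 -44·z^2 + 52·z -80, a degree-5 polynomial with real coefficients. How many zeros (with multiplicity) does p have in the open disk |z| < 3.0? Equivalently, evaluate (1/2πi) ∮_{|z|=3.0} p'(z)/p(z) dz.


The zeros of p are: (0 + 2i), (0 - 2i), 4, (1 + 2i), (1 - 2i).
Their magnitudes are: 2, 2, 4, 2.236, 2.236.
Zeros with |z| < R = 3.0: (0 + 2i), (0 - 2i), (1 + 2i), (1 - 2i).
Count = 4.
By the argument principle, (1/2πi) ∮_{|z|=R} p'(z)/p(z) dz equals exactly this count.

Number of zeros inside |z| < 3.0: 4.


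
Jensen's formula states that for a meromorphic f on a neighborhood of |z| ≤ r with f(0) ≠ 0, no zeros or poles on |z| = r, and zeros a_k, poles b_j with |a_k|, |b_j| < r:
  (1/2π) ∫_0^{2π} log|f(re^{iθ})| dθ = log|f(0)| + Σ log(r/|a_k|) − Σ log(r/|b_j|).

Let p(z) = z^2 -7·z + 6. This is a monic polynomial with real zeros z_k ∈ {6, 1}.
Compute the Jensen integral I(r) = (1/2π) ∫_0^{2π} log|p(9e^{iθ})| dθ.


Zeros: 1, 6; r = 9.
Inside |z| < r: 1, 6. Outside (|z| ≥ r): ∅.
p(0) = 6, so log|p(0)| = log(6) = 1.7918.
Apply Jensen: I(r) = log|p(0)| + Σ_k log(r/|z_k|), summed over zeros inside |z| < r.
  log(r/|z_k|) for z_k = 6: log(9/6) = 0.4055
  log(r/|z_k|) for z_k = 1: log(9/1) = 2.1972
Sum over inside zeros: 2.6027.
I(r) = log|p(0)| + (inside sum) = 1.7918 + 2.6027 = 4.3944.
Closed form (all zeros inside, monic): I(r) = n·log(r) = 2·log(9) = 4.3944. ✓

I(r) ≈ 4.3944.


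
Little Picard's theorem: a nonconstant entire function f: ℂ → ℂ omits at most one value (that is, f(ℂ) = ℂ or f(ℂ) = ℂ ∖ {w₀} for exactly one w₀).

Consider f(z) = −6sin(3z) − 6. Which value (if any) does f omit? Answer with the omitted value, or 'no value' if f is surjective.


Little Picard bounds the complement of f(ℂ) to at most one point.
sin is entire and surjective onto ℂ: for every w ∈ ℂ, sin(ζ) = w has a solution ζ ∈ ℂ (e.g., via the complex inverse arcsin). With ζ = 3z this gives z = ζ/(3). Then -6·sin(3z) takes every value in -6·ℂ = ℂ, and adding -6 is a bijection of ℂ. So f is surjective and omits no value. (Note: only on the real line is sin bounded by [−1, 1].)

Omitted value: no value.


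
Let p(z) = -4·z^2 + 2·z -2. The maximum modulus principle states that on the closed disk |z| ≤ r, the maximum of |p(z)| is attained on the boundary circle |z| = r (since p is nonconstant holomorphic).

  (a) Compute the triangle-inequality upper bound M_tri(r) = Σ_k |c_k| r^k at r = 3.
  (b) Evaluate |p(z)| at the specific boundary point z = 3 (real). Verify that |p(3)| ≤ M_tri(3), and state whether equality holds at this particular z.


Coefficients: c_0 = -2, c_1 = 2, c_2 = -4. Radius r = 3.
Part (a). Triangle bound: M_tri(r) = Σ_k |c_k| r^k
  = |-2|·3^0 + |2|·3^1 + |-4|·3^2
  = 2 + 6 + 36 = 44.
This bounds M(r) := max_{|z|=r} |p(z)| from above; equality holds iff all terms c_k z^k can be made to align in phase at a single z on |z|=r.
Part (b). At z = 3 (real, on the circle |z| = r):
  p(3) = (-2)·3^0 + (2)·3^1 + (-4)·3^2 = -32.
  |p(3)| = 32.
Check: |p(3)| = 32 ≤ 44 = M_tri(3). ✓ Equality does not hold at z = 3 (the coefficients have mixed signs, so the terms do not all align in phase there).

M_tri(3) = 44; |p(3)| = 32; equality at z=3: no.


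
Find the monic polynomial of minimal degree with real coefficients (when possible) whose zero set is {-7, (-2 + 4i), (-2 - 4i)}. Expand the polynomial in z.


The polynomial is p(z) = ∏_{α ∈ S} (z − α), where S = {-7, (-2 + 4i), (-2 - 4i)}.
Expanding the product yields: p(z) = z^3 + 11·z^2 + 48·z + 140.
Note conjugate pairs combine to real quadratics: (z − (-2+4i))(z − (-2−4i)) = z² + 4z + 20.
The resulting polynomial has degree 3 and real coefficients as required.

p(z) = z^3 + 11·z^2 + 48·z + 140.


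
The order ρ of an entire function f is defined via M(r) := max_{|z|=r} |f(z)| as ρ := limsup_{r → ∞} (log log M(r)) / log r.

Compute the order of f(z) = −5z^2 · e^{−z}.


M(r) = max_{|z|=r} |-5|·|z|^2·|e^{−z}| = 5·r^2 · e^{1r^1} (the factors attain their maxima compatibly on |z|=r). Then log M(r) = log 5 + 2·log r + 1r^1, dominated by the last term, so log log M(r) ~ 1·log r. The polynomial factor -5z^2 contributes only a log r term and does not affect the order. ρ = 1.
Therefore ρ = 1.

Order ρ = 1.


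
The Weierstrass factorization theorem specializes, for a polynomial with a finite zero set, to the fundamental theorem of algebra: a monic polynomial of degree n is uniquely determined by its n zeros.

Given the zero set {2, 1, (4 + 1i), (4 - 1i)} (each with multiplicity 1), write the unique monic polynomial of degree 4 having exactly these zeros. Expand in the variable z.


The polynomial is p(z) = ∏_{α ∈ S} (z − α), where S = {2, 1, (4 + 1i), (4 - 1i)}.
Expanding the product yields: p(z) = z^4 -11·z^3 + 43·z^2 -67·z + 34.
Note conjugate pairs combine to real quadratics: (z − (4+1i))(z − (4−1i)) = z² − 8z + 17.
The resulting polynomial has degree 4 and real coefficients as required.

p(z) = z^4 -11·z^3 + 43·z^2 -67·z + 34.


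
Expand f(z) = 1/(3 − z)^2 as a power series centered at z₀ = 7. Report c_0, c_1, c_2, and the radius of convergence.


Let w = z − z₀, so z = z₀ + w.
Then 3 − z = 3 − (z₀ + w) = (3 − z₀) − w = -4 − w.
f(z) = 1/(-4 − w)^2 = (1/(-4)^2) · (1 − w/(-4))^{−2}.
By the binomial series (1−u)^{−2} = Σ_{n≥0} C(n+1, 1) u^n for |u|<1, with u = w/(-4):
  c_n = C(n+1, 1) / (-4)^(n+2).
  c_0 = 1/(-4)^2 = 1/16.
  c_1 = 2/(-4)^3 = -1/32.
  c_2 = 3/(-4)^4 = 3/256.
The series is valid for |w/d| < 1, i.e. |z − z₀| < |d|.
Radius of convergence: R = |3 − z₀| = |-4| = 4 (distance from z₀ to the singularity z = 3).

c_0 = 1/16, c_1 = -1/32, c_2 = 3/256; R = 4.


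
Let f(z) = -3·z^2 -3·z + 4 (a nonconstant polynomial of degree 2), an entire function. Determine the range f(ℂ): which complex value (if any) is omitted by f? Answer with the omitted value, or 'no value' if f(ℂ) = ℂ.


Little Picard bounds the complement of f(ℂ) to at most one point.
For every w ∈ ℂ, the equation p(z) − w = 0 is a nonconstant polynomial in z and hence has at least one root by the fundamental theorem of algebra. So p is surjective onto ℂ, omitting no value.

Omitted value: no value.


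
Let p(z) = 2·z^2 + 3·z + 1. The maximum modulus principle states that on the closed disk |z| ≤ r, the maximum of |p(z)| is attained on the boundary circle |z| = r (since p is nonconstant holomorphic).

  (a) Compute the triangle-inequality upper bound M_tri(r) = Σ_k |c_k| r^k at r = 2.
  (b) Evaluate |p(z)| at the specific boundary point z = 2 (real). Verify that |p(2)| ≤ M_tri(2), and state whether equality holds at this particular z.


Coefficients: c_0 = 1, c_1 = 3, c_2 = 2. Radius r = 2.
Part (a). Triangle bound: M_tri(r) = Σ_k |c_k| r^k
  = |1|·2^0 + |3|·2^1 + |2|·2^2
  = 1 + 6 + 8 = 15.
This bounds M(r) := max_{|z|=r} |p(z)| from above; equality holds iff all terms c_k z^k can be made to align in phase at a single z on |z|=r.
Part (b). At z = 2 (real, on the circle |z| = r):
  p(2) = (1)·2^0 + (3)·2^1 + (2)·2^2 = 15.
  |p(2)| = 15.
Since all nonzero coefficients share the same sign, |p(2)| = 15 = M_tri(2); the triangle bound is attained at z = 2, so in fact M(r) = 15.

M_tri(2) = 15; |p(2)| = 15; equality at z=2: yes.


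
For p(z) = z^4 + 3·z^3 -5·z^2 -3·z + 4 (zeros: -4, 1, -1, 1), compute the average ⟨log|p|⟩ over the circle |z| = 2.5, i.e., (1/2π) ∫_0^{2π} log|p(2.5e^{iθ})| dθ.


Zeros: -4, -1, 1, 1; r = 2.5.
Inside |z| < r: -1, 1, 1. Outside (|z| ≥ r): -4.
p(0) = 4, so log|p(0)| = log(4) = 1.3863.
Apply Jensen: I(r) = log|p(0)| + Σ_k log(r/|z_k|), summed over zeros inside |z| < r.
  log(r/|z_k|) for z_k = 1: log(2.5/1) = 0.9163
  log(r/|z_k|) for z_k = -1: log(2.5/1) = 0.9163
  log(r/|z_k|) for z_k = 1: log(2.5/1) = 0.9163
  Outside zeros (-4) contribute nothing to the Jensen sum.
Sum over inside zeros: 2.7489.
I(r) = log|p(0)| + (inside sum) = 1.3863 + 2.7489 = 4.1352.
Note: since some zeros are outside |z| ≤ r, the simplified n·log(r) form does NOT apply — only the inside zeros contribute.

I(r) ≈ 4.1352.


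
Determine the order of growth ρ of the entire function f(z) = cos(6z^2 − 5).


Write cos(w) = (e^{iw} ± e^{−iw})/(2 or 2i), so |cos(w)| ≤ e^{|w|}. With w = 6z^2 − 5, |w| ≤ 6r^2 + 5 on |z|=r, giving M(r) ≤ e^{6r^2 + 5} and ρ ≤ 2. For the lower bound, choose z on |z|=r with 6z^2 purely imaginary of modulus 6r^2; then |cos(6z^2 − 5)| grows like e^{6r^2}/2, so ρ ≥ 2. Hence ρ = 2.
Therefore ρ = 2.

Order ρ = 2.


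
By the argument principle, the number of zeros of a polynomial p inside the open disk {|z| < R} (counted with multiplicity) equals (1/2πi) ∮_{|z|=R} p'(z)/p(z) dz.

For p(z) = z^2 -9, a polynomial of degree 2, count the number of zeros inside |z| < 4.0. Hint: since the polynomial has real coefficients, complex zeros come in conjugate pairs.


The zeros of p are: -3, 3.
Their magnitudes are: 3, 3.
Zeros with |z| < R = 4.0: -3, 3.
Count = 2.
By the argument principle, (1/2πi) ∮_{|z|=R} p'(z)/p(z) dz equals exactly this count.

Number of zeros inside |z| < 4.0: 2.


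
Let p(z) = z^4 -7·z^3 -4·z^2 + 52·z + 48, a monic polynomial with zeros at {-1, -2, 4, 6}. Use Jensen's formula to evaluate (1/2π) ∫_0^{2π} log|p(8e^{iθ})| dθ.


Zeros: -2, -1, 4, 6; r = 8.
Inside |z| < r: -2, -1, 4, 6. Outside (|z| ≥ r): ∅.
p(0) = 48, so log|p(0)| = log(48) = 3.8712.
Apply Jensen: I(r) = log|p(0)| + Σ_k log(r/|z_k|), summed over zeros inside |z| < r.
  log(r/|z_k|) for z_k = -1: log(8/1) = 2.0794
  log(r/|z_k|) for z_k = -2: log(8/2) = 1.3863
  log(r/|z_k|) for z_k = 4: log(8/4) = 0.6931
  log(r/|z_k|) for z_k = 6: log(8/6) = 0.2877
Sum over inside zeros: 4.4466.
I(r) = log|p(0)| + (inside sum) = 3.8712 + 4.4466 = 8.3178.
Closed form (all zeros inside, monic): I(r) = n·log(r) = 4·log(8) = 8.3178. ✓

I(r) ≈ 8.3178.


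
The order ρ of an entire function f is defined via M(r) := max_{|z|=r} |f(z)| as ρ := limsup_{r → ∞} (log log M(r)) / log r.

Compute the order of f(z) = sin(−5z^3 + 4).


Write sin(w) = (e^{iw} ± e^{−iw})/(2 or 2i), so |sin(w)| ≤ e^{|w|}. With w = −5z^3 + 4, |w| ≤ 5r^3 + 4 on |z|=r, giving M(r) ≤ e^{5r^3 + 4} and ρ ≤ 3. For the lower bound, choose z on |z|=r with -5z^3 purely imaginary of modulus 5r^3; then |sin(−5z^3 + 4)| grows like e^{5r^3}/2, so ρ ≥ 3. Hence ρ = 3.
Therefore ρ = 3.

Order ρ = 3.


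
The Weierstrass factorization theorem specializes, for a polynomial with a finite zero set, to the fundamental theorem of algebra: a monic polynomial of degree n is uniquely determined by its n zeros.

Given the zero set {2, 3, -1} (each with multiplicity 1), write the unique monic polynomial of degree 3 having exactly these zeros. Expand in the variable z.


The polynomial is p(z) = ∏_{α ∈ S} (z − α), where S = {2, 3, -1}.
Expanding the product yields: p(z) = z^3 -4·z^2 + z + 6.
The resulting polynomial has degree 3 and real coefficients as required.

p(z) = z^3 -4·z^2 + z + 6.


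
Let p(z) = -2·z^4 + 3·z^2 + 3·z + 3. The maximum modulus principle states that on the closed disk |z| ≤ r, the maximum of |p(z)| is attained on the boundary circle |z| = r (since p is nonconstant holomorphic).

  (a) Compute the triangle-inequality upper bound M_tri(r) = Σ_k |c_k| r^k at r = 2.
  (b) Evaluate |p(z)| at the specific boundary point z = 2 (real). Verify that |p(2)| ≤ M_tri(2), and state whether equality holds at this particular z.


Coefficients: c_0 = 3, c_1 = 3, c_2 = 3, c_3 = 0, c_4 = -2. Radius r = 2.
Part (a). Triangle bound: M_tri(r) = Σ_k |c_k| r^k
  = |3|·2^0 + |3|·2^1 + |3|·2^2 + |0|·2^3 + |-2|·2^4
  = 3 + 6 + 12 + 0 + 32 = 53.
This bounds M(r) := max_{|z|=r} |p(z)| from above; equality holds iff all terms c_k z^k can be made to align in phase at a single z on |z|=r.
Part (b). At z = 2 (real, on the circle |z| = r):
  p(2) = (3)·2^0 + (3)·2^1 + (3)·2^2 + (0)·2^3 + (-2)·2^4 = -11.
  |p(2)| = 11.
Check: |p(2)| = 11 ≤ 53 = M_tri(2). ✓ Equality does not hold at z = 2 (the coefficients have mixed signs, so the terms do not all align in phase there).

M_tri(2) = 53; |p(2)| = 11; equality at z=2: no.


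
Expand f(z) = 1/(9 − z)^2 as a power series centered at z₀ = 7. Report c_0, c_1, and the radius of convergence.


Let w = z − z₀, so z = z₀ + w.
Then 9 − z = 9 − (z₀ + w) = (9 − z₀) − w = 2 − w.
f(z) = 1/(2 − w)^2 = (1/(2)^2) · (1 − w/(2))^{−2}.
By the binomial series (1−u)^{−2} = Σ_{n≥0} C(n+1, 1) u^n for |u|<1, with u = w/(2):
  c_n = C(n+1, 1) / (2)^(n+2).
  c_0 = 1/(2)^2 = 1/4.
  c_1 = 2/(2)^3 = 1/4.
The series is valid for |w/d| < 1, i.e. |z − z₀| < |d|.
Radius of convergence: R = |9 − z₀| = |2| = 2 (distance from z₀ to the singularity z = 9).

c_0 = 1/4, c_1 = 1/4; R = 2.


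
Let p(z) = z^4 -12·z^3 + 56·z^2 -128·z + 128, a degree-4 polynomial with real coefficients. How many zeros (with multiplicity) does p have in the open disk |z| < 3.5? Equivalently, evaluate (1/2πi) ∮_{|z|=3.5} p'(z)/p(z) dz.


The zeros of p are: (2 + 2i), (2 - 2i), 4, 4.
Their magnitudes are: 2.828, 2.828, 4, 4.
Zeros with |z| < R = 3.5: (2 + 2i), (2 - 2i).
Count = 2.
By the argument principle, (1/2πi) ∮_{|z|=R} p'(z)/p(z) dz equals exactly this count.

Number of zeros inside |z| < 3.5: 2.


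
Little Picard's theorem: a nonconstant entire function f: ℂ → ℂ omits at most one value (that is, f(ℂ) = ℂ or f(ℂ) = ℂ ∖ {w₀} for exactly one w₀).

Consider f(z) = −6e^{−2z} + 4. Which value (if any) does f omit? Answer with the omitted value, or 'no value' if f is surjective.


Little Picard bounds the complement of f(ℂ) to at most one point.
e^{−2z} is never zero on ℂ, so -6·e^{−2z} takes every value in ℂ ∖ {0}. Adding 4 shifts the range to ℂ ∖ {4}. Thus f omits exactly the value 4.

Omitted value: 4.


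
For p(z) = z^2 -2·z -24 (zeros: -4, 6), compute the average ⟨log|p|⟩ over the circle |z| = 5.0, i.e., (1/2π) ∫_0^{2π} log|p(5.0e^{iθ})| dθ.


Zeros: -4, 6; r = 5.0.
Inside |z| < r: -4. Outside (|z| ≥ r): 6.
p(0) = -24, so log|p(0)| = log(24) = 3.1781.
Apply Jensen: I(r) = log|p(0)| + Σ_k log(r/|z_k|), summed over zeros inside |z| < r.
  log(r/|z_k|) for z_k = -4: log(5.0/4) = 0.2231
  Outside zeros (6) contribute nothing to the Jensen sum.
Sum over inside zeros: 0.2231.
I(r) = log|p(0)| + (inside sum) = 3.1781 + 0.2231 = 3.4012.
Note: since some zeros are outside |z| ≤ r, the simplified n·log(r) form does NOT apply — only the inside zeros contribute.

I(r) ≈ 3.4012.


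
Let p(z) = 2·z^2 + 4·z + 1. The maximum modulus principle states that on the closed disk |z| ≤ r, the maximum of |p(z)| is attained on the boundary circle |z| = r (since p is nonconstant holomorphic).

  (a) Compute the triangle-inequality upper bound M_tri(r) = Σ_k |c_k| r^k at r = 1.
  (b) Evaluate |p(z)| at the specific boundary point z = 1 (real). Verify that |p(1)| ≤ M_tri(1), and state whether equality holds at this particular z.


Coefficients: c_0 = 1, c_1 = 4, c_2 = 2. Radius r = 1.
Part (a). Triangle bound: M_tri(r) = Σ_k |c_k| r^k
  = |1|·1^0 + |4|·1^1 + |2|·1^2
  = 1 + 4 + 2 = 7.
This bounds M(r) := max_{|z|=r} |p(z)| from above; equality holds iff all terms c_k z^k can be made to align in phase at a single z on |z|=r.
Part (b). At z = 1 (real, on the circle |z| = r):
  p(1) = (1)·1^0 + (4)·1^1 + (2)·1^2 = 7.
  |p(1)| = 7.
Since all nonzero coefficients share the same sign, |p(1)| = 7 = M_tri(1); the triangle bound is attained at z = 1, so in fact M(r) = 7.

M_tri(1) = 7; |p(1)| = 7; equality at z=1: yes.


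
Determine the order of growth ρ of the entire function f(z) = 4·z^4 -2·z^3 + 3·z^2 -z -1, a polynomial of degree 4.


|f(z)| ≤ Σ|c_k|·r^k = O(r^4) as r → ∞. Polynomial growth is O(e^{r^ε}) for every ε > 0 (since r^4/e^{r^ε} → 0), so ρ ≤ ε for all ε > 0, i.e. ρ = 0. Every nonconstant polynomial has order 0.
Therefore ρ = 0.

Order ρ = 0.


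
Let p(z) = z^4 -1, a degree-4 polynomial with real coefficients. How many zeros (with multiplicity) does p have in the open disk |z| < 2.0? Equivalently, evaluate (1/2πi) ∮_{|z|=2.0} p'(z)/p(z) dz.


The zeros of p are: -1, 1, (0 + 1i), (0 - 1i).
Their magnitudes are: 1, 1, 1, 1.
Zeros with |z| < R = 2.0: -1, 1, (0 + 1i), (0 - 1i).
Count = 4.
By the argument principle, (1/2πi) ∮_{|z|=R} p'(z)/p(z) dz equals exactly this count.

Number of zeros inside |z| < 2.0: 4.


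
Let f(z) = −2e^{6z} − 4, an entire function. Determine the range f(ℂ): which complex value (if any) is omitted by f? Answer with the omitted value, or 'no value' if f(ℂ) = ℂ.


Little Picard bounds the complement of f(ℂ) to at most one point.
e^{6z} is never zero on ℂ, so -2·e^{6z} takes every value in ℂ ∖ {0}. Adding -4 shifts the range to ℂ ∖ {-4}. Thus f omits exactly the value -4.

Omitted value: -4.


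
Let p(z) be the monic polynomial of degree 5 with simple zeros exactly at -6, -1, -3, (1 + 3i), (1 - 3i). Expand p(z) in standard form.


The polynomial is p(z) = ∏_{α ∈ S} (z − α), where S = {-6, -1, -3, (1 + 3i), (1 - 3i)}.
Expanding the product yields: p(z) = z^5 + 8·z^4 + 17·z^3 + 64·z^2 + 234·z + 180.
Note conjugate pairs combine to real quadratics: (z − (1+3i))(z − (1−3i)) = z² − 2z + 10.
The resulting polynomial has degree 5 and real coefficients as required.

p(z) = z^5 + 8·z^4 + 17·z^3 + 64·z^2 + 234·z + 180.


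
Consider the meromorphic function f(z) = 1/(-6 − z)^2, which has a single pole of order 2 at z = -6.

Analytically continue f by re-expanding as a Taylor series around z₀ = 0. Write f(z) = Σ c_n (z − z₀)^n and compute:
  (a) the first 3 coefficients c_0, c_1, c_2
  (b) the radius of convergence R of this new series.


Let w = z − z₀, so z = z₀ + w.
Then -6 − z = -6 − (z₀ + w) = (-6 − z₀) − w = -6 − w.
f(z) = 1/(-6 − w)^2 = (1/(-6)^2) · (1 − w/(-6))^{−2}.
By the binomial series (1−u)^{−2} = Σ_{n≥0} C(n+1, 1) u^n for |u|<1, with u = w/(-6):
  c_n = C(n+1, 1) / (-6)^(n+2).
  c_0 = 1/(-6)^2 = 1/36.
  c_1 = 2/(-6)^3 = -1/108.
  c_2 = 3/(-6)^4 = 1/432.
The series is valid for |w/d| < 1, i.e. |z − z₀| < |d|.
Radius of convergence: R = |-6 − z₀| = |-6| = 6 (distance from z₀ to the singularity z = -6).

c_0 = 1/36, c_1 = -1/108, c_2 = 1/432; R = 6.


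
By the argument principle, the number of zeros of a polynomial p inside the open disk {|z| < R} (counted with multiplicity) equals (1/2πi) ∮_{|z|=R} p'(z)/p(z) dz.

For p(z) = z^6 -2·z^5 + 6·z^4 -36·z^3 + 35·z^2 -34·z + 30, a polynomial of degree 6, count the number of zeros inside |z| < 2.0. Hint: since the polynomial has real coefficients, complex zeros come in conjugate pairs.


The zeros of p are: 3, (0 + 1i), (0 - 1i), (-1 + 3i), (-1 - 3i), 1.
Their magnitudes are: 3, 1, 1, 3.162, 3.162, 1.
Zeros with |z| < R = 2.0: (0 + 1i), (0 - 1i), 1.
Count = 3.
By the argument principle, (1/2πi) ∮_{|z|=R} p'(z)/p(z) dz equals exactly this count.

Number of zeros inside |z| < 2.0: 3.


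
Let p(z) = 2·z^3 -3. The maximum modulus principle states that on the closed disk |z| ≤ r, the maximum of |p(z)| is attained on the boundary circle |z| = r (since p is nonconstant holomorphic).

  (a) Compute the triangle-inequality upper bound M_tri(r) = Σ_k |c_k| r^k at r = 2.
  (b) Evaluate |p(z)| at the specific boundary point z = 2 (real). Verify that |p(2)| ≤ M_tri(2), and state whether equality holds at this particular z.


Coefficients: c_0 = -3, c_1 = 0, c_2 = 0, c_3 = 2. Radius r = 2.
Part (a). Triangle bound: M_tri(r) = Σ_k |c_k| r^k
  = |-3|·2^0 + |0|·2^1 + |0|·2^2 + |2|·2^3
  = 3 + 0 + 0 + 16 = 19.
This bounds M(r) := max_{|z|=r} |p(z)| from above; equality holds iff all terms c_k z^k can be made to align in phase at a single z on |z|=r.
Part (b). At z = 2 (real, on the circle |z| = r):
  p(2) = (-3)·2^0 + (0)·2^1 + (0)·2^2 + (2)·2^3 = 13.
  |p(2)| = 13.
Check: |p(2)| = 13 ≤ 19 = M_tri(2). ✓ Equality does not hold at z = 2 (the coefficients have mixed signs, so the terms do not all align in phase there).

M_tri(2) = 19; |p(2)| = 13; equality at z=2: no.


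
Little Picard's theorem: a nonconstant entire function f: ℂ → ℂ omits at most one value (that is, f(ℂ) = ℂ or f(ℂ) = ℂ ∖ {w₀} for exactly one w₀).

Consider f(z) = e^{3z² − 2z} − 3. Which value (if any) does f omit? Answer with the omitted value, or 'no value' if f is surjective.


Little Picard bounds the complement of f(ℂ) to at most one point.
The exponent g(z) = 3z² − 2z is a nonconstant polynomial, hence surjective onto ℂ. So e^{g(z)} takes every value in {e^w : w ∈ ℂ} = ℂ ∖ {0}. Adding -3 shifts the range to ℂ ∖ {-3}. f omits exactly -3.

Omitted value: -3.
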